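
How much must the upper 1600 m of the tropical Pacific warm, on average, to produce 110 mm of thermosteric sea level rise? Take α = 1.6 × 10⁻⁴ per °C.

ΔT = Δh/(αH) = 0.11 / (1.6×10⁻⁴ × 1600) ≈ 0.4297 °C

ΔT ≈ 0.430 °C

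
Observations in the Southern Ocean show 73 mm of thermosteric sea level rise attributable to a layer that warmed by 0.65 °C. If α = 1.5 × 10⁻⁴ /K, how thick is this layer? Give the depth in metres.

H ≈ 750 m

H = Δh/(αΔT) = 0.073 / (1.5×10⁻⁴ × 0.65) ≈ 748.7 m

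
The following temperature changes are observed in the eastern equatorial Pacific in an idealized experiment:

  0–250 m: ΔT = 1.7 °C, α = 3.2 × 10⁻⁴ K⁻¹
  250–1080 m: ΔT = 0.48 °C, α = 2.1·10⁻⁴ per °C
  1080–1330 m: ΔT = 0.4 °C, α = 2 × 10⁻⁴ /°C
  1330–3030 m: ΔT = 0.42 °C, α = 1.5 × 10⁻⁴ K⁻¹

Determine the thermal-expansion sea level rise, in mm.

347 mm of thermosteric rise

3.2×10⁻⁴ × 250 × 1.7 = 0.13600 m
250–1080 m: 830 × 2.1×10⁻⁴ × 0.48 = 0.083664 m
1080–1330 m: 250 × 0.4 × 2×10⁻⁴ = 0.02000 m
1330–3030 m: 1.5×10⁻⁴ × 0.42 × 1700 = 0.10710 m
Δh = 0.13600 + 0.083664 + 0.02000 + 0.10710 = 0.346764 m ≈ 347 mm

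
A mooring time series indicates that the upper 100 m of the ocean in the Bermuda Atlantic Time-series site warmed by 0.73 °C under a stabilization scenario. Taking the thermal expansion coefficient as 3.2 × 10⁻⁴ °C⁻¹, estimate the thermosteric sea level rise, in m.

Δh = αΔT·H = 3.2×10⁻⁴ × 0.73 × 100 = 0.02336 m

0.023 m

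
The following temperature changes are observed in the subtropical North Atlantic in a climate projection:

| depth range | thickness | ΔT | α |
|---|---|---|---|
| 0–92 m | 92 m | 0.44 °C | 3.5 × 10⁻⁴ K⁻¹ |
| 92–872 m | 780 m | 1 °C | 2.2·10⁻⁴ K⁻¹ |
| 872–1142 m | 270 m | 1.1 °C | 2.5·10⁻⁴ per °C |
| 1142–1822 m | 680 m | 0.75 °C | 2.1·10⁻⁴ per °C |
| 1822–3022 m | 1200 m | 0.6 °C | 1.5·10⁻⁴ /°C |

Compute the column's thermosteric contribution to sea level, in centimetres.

Δh = 48 cm

Layer 1: 3.5×10⁻⁴ × 92 × 0.44 = 0.014168 m
92–872 m: 1 × 2.2×10⁻⁴ × 780 = 0.17160 m
Layer 3: 1.1 × 2.5×10⁻⁴ × 270 = 0.07425 m
1142–1822 m: 680 × 2.1×10⁻⁴ × 0.75 = 0.10710 m
Layer 5: 0.6 × 1.5×10⁻⁴ × 1200 = 0.10800 m
Δh = 0.014168 + 0.17160 + 0.07425 + 0.10710 + 0.10800 = 0.475118 m ≈ 48 cm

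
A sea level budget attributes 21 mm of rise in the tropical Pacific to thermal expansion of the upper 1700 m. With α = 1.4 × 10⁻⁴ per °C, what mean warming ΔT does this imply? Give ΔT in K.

ΔT = Δh/(αH) = 0.021 / (1.4×10⁻⁴ × 1700) ≈ 0.08824 K

0.0882 K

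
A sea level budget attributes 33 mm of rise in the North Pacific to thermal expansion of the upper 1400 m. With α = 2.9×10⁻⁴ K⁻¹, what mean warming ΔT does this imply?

ΔT = Δh/(αH) = 0.033 / (2.9×10⁻⁴ × 1400) ≈ 0.08128 K

ΔT ≈ 0.081 K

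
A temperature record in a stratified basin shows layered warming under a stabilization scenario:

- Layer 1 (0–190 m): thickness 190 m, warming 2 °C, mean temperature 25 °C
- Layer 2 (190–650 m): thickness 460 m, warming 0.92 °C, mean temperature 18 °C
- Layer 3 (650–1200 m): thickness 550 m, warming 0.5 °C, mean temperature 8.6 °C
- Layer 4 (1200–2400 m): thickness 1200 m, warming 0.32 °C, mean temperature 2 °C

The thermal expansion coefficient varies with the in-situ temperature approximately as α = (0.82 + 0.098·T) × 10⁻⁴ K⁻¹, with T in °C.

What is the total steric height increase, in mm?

Layer 1: α = (0.82 + 0.098×25)×10⁻⁴ = 3.27×10⁻⁴ K⁻¹
Layer 2: α = (0.82 + 0.098×18)×10⁻⁴ = 2.584×10⁻⁴ K⁻¹
Layer 3: α = (0.82 + 0.098×8.6)×10⁻⁴ = 1.6628×10⁻⁴ K⁻¹
Layer 4: α = (0.82 + 0.098×2)×10⁻⁴ = 1.016×10⁻⁴ K⁻¹
190 × 3.27×10⁻⁴ × 2 = 0.12426 m
0.92 × 2.584×10⁻⁴ × 460 = 0.10935488 m
Layer 3: 1.6628×10⁻⁴ × 550 × 0.5 = 0.045727 m
1200–2400 m: 1.016×10⁻⁴ × 1200 × 0.32 = 0.0390144 m
Δh = 0.12426 + 0.10935488 + 0.045727 + 0.0390144 = 0.31835628 m

Δh = 320 mm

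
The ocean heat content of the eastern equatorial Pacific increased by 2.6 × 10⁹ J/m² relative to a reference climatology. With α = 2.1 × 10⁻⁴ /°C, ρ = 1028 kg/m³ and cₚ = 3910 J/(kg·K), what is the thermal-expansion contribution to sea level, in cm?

Δh = αQ/(ρcₚ) = 2.1×10⁻⁴ × 2.6×10⁹ / (1028 × 3910) ≈ 0.13584 m

14 cm of thermosteric rise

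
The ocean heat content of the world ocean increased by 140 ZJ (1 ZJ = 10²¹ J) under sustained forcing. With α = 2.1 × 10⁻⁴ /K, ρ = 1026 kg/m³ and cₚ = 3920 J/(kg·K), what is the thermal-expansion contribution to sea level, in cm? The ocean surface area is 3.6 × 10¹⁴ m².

Per unit area: Q = 140×10²¹ / (3.6×10¹⁴) ≈ 3.889×10⁸ J/m²
Δh = αQ/(ρcₚ) = 2.1×10⁻⁴ × 3.889×10⁸ / (1026 × 3920) ≈ 0.020306 m

Δh ≈ 2.03 cm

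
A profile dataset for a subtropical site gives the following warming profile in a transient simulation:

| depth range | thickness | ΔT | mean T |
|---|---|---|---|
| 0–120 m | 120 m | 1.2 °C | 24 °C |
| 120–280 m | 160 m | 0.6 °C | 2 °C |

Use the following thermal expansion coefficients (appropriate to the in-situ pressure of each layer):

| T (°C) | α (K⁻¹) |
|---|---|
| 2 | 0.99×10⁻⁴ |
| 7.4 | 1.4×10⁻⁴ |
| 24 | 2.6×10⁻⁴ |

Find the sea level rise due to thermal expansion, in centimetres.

4.69 cm

Layer 1 at 24 °C → α = 2.6×10⁻⁴ K⁻¹
Layer 2 at 2 °C → α = 0.99×10⁻⁴ K⁻¹
Layer 1: 1.2 × 2.6×10⁻⁴ × 120 = 0.03744 m
Layer 2: 160 × 0.6 × 0.99×10⁻⁴ = 0.009504 m
Δh = 0.03744 + 0.009504 = 0.046944 m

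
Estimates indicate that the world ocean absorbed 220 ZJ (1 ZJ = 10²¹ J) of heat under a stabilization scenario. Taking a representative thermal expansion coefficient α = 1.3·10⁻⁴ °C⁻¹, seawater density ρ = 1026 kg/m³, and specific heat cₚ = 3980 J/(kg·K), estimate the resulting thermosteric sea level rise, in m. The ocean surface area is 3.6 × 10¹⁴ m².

Δh = 0.019 m

Per unit area: Q = 220×10²¹ / (3.6×10¹⁴) ≈ 6.111×10⁸ J/m²
Δh = αQ/(ρcₚ) = 1.3×10⁻⁴ × 6.111×10⁸ / (1026 × 3980) ≈ 0.019455 m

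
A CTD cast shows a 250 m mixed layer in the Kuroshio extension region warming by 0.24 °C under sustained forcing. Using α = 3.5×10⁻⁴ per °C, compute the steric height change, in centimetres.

Δh = αΔT·H = 3.5×10⁻⁴ × 0.24 × 250 = 0.02100 m

2.1 cm of thermosteric rise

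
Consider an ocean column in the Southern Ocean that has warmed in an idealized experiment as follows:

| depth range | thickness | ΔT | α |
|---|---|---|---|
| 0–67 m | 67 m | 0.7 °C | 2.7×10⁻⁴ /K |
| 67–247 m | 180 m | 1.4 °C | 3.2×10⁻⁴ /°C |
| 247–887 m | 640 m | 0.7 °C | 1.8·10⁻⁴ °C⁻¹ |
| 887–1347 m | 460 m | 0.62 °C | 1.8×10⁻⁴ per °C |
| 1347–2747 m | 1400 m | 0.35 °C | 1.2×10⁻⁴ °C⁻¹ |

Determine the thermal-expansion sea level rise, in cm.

Δh = 28 cm

Layer 1: 0.7 × 67 × 2.7×10⁻⁴ = 0.012663 m
1.4 × 180 × 3.2×10⁻⁴ = 0.08064 m
Layer 3: 640 × 1.8×10⁻⁴ × 0.7 = 0.08064 m
0.62 × 460 × 1.8×10⁻⁴ = 0.051336 m
Layer 5: 0.35 × 1400 × 1.2×10⁻⁴ = 0.05880 m
Δh = 0.012663 + 0.08064 + 0.08064 + 0.051336 + 0.05880 = 0.284079 m ≈ 28 cm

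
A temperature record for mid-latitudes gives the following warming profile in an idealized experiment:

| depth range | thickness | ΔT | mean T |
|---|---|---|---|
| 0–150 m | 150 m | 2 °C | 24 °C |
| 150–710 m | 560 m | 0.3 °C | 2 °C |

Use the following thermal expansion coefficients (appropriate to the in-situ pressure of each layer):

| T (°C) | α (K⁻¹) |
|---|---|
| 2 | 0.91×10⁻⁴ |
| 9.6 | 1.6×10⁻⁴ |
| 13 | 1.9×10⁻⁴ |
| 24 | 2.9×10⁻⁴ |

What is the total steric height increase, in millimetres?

Δh = 102 mm

Layer 1 at 24 °C → α = 2.9×10⁻⁴ K⁻¹
Layer 2 at 2 °C → α = 0.91×10⁻⁴ K⁻¹
Layer 1: 150 × 2.9×10⁻⁴ × 2 = 0.08700 m
0.3 × 560 × 0.91×10⁻⁴ = 0.015288 m
Δh = 0.08700 + 0.015288 = 0.102288 m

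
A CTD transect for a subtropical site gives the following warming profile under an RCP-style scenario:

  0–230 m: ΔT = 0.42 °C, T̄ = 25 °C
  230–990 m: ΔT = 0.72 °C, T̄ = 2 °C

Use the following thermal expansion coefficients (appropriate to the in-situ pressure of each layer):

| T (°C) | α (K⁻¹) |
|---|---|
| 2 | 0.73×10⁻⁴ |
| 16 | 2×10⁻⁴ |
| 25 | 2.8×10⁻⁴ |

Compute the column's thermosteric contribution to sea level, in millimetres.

Layer 1 at 25 °C → α = 2.8×10⁻⁴ K⁻¹
Layer 2 at 2 °C → α = 0.73×10⁻⁴ K⁻¹
Layer 1: 0.42 × 2.8×10⁻⁴ × 230 = 0.027048 m
230–990 m: 760 × 0.72 × 0.73×10⁻⁴ = 0.0399456 m
Δh = 0.027048 + 0.0399456 = 0.0669936 m

Δh ≈ 67.0 mm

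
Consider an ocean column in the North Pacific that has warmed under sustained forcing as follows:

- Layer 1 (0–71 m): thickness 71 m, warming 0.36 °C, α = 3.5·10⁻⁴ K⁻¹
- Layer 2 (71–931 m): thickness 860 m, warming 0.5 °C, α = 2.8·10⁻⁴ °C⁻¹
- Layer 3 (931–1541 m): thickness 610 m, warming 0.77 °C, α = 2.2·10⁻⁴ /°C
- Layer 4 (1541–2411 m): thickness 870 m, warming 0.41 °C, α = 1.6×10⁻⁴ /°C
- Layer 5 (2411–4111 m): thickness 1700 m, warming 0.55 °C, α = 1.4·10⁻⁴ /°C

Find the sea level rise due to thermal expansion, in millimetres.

421 mm of thermosteric rise

0–71 m: 71 × 3.5×10⁻⁴ × 0.36 = 0.008946 m
71–931 m: 0.5 × 2.8×10⁻⁴ × 860 = 0.12040 m
0.77 × 2.2×10⁻⁴ × 610 = 0.103334 m
1541–2411 m: 0.41 × 1.6×10⁻⁴ × 870 = 0.057072 m
0.55 × 1.4×10⁻⁴ × 1700 = 0.13090 m
Δh = 0.008946 + 0.12040 + 0.103334 + 0.057072 + 0.13090 = 0.420652 m ≈ 421 mm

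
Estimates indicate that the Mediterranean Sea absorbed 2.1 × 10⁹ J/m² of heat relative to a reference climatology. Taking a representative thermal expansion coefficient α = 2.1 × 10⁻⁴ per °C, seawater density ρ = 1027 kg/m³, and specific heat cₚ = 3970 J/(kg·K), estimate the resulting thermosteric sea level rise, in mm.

Δh = αQ/(ρcₚ) = 2.1×10⁻⁴ × 2.1×10⁹ / (1027 × 3970) ≈ 0.10816 m

Δh ≈ 108 mm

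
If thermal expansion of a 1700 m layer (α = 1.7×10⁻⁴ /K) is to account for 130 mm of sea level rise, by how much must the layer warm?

0.450 °C

ΔT = Δh/(αH) = 0.13 / (1.7×10⁻⁴ × 1700) ≈ 0.4498 °C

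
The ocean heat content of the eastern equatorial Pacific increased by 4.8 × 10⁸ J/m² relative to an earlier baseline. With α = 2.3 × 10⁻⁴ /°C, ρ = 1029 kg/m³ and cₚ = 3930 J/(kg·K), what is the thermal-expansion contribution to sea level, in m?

Δh = 0.027 m

Δh = αQ/(ρcₚ) = 2.3×10⁻⁴ × 4.8×10⁸ / (1029 × 3930) ≈ 0.02730 m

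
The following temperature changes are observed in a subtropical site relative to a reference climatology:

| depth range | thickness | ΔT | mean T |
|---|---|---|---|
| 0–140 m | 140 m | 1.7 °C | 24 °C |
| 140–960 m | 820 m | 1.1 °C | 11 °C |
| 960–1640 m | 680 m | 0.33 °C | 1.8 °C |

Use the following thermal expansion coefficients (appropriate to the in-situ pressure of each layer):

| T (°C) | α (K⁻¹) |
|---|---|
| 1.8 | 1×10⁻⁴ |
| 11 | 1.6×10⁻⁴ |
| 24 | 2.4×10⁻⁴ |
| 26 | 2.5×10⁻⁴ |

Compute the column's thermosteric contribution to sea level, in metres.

0.224 m

Layer 1 at 24 °C → α = 2.4×10⁻⁴ K⁻¹
Layer 2 at 11 °C → α = 1.6×10⁻⁴ K⁻¹
Layer 3 at 1.8 °C → α = 1×10⁻⁴ K⁻¹
0–140 m: 140 × 1.7 × 2.4×10⁻⁴ = 0.05712 m
1.6×10⁻⁴ × 820 × 1.1 = 0.14432 m
Layer 3: 680 × 0.33 × 1×10⁻⁴ = 0.02244 m
Δh = 0.05712 + 0.14432 + 0.02244 = 0.22388 m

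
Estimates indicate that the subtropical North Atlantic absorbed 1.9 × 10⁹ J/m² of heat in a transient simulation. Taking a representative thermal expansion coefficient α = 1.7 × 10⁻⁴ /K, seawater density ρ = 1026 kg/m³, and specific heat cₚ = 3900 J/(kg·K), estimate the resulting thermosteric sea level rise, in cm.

Δh = 8.07 cm

Δh = αQ/(ρcₚ) = 1.7×10⁻⁴ × 1.9×10⁹ / (1026 × 3900) ≈ 0.080722 m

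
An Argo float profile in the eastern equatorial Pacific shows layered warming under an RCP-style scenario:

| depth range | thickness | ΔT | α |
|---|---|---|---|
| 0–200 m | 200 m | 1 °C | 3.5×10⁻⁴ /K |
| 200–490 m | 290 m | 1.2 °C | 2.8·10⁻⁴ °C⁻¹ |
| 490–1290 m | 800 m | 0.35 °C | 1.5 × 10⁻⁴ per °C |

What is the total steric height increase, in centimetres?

20.9 cm

0–200 m: 200 × 3.5×10⁻⁴ × 1 = 0.07000 m
290 × 1.2 × 2.8×10⁻⁴ = 0.09744 m
Layer 3: 1.5×10⁻⁴ × 800 × 0.35 = 0.04200 m
Δh = 0.07000 + 0.09744 + 0.04200 = 0.20944 m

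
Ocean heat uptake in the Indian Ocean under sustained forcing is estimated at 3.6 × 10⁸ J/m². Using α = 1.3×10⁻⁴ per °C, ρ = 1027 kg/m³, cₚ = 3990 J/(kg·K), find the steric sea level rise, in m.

Δh = αQ/(ρcₚ) = 1.3×10⁻⁴ × 3.6×10⁸ / (1027 × 3990) ≈ 0.011421 m

Δh ≈ 0.011 m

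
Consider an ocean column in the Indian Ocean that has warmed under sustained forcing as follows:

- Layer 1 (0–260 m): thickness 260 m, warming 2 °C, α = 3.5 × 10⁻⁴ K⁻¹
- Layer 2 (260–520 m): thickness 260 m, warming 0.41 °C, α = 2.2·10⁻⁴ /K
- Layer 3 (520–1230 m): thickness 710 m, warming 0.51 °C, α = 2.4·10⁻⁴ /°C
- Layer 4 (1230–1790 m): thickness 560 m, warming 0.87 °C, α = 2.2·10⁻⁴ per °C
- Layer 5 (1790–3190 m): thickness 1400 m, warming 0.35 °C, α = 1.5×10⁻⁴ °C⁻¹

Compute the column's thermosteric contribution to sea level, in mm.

Δh = 473 mm

2 × 3.5×10⁻⁴ × 260 = 0.18200 m
0.41 × 260 × 2.2×10⁻⁴ = 0.023452 m
520–1230 m: 0.51 × 710 × 2.4×10⁻⁴ = 0.086904 m
2.2×10⁻⁴ × 0.87 × 560 = 0.107184 m
1.5×10⁻⁴ × 0.35 × 1400 = 0.07350 m
Δh = 0.18200 + 0.023452 + 0.086904 + 0.107184 + 0.07350 = 0.47304 m ≈ 473 mm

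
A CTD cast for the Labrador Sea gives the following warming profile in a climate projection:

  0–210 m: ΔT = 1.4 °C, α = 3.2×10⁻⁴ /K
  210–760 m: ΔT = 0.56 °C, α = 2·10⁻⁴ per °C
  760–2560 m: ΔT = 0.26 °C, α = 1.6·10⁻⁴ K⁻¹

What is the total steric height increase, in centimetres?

0–210 m: 1.4 × 3.2×10⁻⁴ × 210 = 0.09408 m
210–760 m: 550 × 2×10⁻⁴ × 0.56 = 0.06160 m
1.6×10⁻⁴ × 1800 × 0.26 = 0.07488 m
Δh = 0.09408 + 0.06160 + 0.07488 = 0.23056 m

Δh ≈ 23.1 cm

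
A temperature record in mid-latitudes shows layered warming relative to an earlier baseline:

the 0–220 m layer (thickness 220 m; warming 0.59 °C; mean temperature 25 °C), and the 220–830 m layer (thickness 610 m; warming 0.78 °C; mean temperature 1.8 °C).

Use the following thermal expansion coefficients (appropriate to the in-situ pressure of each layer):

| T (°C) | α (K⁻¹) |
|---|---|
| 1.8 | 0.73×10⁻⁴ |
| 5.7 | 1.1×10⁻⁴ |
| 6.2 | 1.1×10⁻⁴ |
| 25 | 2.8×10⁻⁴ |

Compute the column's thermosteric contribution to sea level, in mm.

Layer 1 at 25 °C → α = 2.8×10⁻⁴ K⁻¹
Layer 2 at 1.8 °C → α = 0.73×10⁻⁴ K⁻¹
Layer 1: 0.59 × 2.8×10⁻⁴ × 220 = 0.036344 m
0.73×10⁻⁴ × 610 × 0.78 = 0.0347334 m
Δh = 0.036344 + 0.0347334 = 0.0710774 m

Δh = 71 mm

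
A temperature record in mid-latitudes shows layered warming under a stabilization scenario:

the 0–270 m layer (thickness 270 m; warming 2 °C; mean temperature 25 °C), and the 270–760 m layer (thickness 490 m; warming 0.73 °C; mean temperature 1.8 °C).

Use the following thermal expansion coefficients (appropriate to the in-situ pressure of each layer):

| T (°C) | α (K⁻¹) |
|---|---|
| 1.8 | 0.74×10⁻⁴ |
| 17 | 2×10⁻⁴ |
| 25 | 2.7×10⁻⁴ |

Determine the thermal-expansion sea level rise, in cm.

Layer 1 at 25 °C → α = 2.7×10⁻⁴ K⁻¹
Layer 2 at 1.8 °C → α = 0.74×10⁻⁴ K⁻¹
0–270 m: 270 × 2 × 2.7×10⁻⁴ = 0.14580 m
490 × 0.73 × 0.74×10⁻⁴ = 0.0264698 m
Δh = 0.14580 + 0.0264698 = 0.1722698 m ≈ 17.2 cm

17.2 cm of thermosteric rise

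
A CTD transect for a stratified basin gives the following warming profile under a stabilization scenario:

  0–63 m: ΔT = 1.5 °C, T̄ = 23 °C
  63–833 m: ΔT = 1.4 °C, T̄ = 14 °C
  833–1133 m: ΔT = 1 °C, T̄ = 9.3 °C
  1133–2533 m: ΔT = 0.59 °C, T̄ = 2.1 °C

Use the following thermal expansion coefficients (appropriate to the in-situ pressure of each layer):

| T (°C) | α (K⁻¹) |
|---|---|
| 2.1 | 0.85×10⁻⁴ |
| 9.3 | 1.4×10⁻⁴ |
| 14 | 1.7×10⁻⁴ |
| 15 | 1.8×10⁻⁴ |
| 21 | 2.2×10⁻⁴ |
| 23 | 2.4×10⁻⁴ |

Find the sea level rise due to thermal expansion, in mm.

320 mm of thermosteric rise

Layer 1 at 23 °C → α = 2.4×10⁻⁴ K⁻¹
Layer 2 at 14 °C → α = 1.7×10⁻⁴ K⁻¹
Layer 3 at 9.3 °C → α = 1.4×10⁻⁴ K⁻¹
Layer 4 at 2.1 °C → α = 0.85×10⁻⁴ K⁻¹
Layer 1: 1.5 × 2.4×10⁻⁴ × 63 = 0.02268 m
Layer 2: 1.7×10⁻⁴ × 1.4 × 770 = 0.18326 m
833–1133 m: 1 × 1.4×10⁻⁴ × 300 = 0.04200 m
1400 × 0.59 × 0.85×10⁻⁴ = 0.07021 m
Δh = 0.02268 + 0.18326 + 0.04200 + 0.07021 = 0.31815 m ≈ 320 mm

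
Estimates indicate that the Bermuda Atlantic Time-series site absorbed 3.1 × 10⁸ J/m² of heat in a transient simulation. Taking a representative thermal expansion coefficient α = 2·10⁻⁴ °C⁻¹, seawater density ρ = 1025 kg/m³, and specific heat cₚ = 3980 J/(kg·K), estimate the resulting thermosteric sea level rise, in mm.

Δh = αQ/(ρcₚ) = 2×10⁻⁴ × 3.1×10⁸ / (1025 × 3980) ≈ 0.015198 m

15.2 mm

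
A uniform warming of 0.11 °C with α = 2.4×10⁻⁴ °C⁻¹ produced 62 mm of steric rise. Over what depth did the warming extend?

H = Δh/(αΔT) = 0.062 / (2.4×10⁻⁴ × 0.11) ≈ 2348 m

H ≈ 2350 m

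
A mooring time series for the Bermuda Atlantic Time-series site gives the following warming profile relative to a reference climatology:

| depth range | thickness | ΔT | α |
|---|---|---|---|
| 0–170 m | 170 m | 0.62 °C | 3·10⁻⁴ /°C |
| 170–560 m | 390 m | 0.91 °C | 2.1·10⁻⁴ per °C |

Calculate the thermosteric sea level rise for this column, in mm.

110 mm of thermosteric rise

170 × 0.62 × 3×10⁻⁴ = 0.03162 m
Layer 2: 0.91 × 2.1×10⁻⁴ × 390 = 0.074529 m
Δh = 0.03162 + 0.074529 = 0.106149 m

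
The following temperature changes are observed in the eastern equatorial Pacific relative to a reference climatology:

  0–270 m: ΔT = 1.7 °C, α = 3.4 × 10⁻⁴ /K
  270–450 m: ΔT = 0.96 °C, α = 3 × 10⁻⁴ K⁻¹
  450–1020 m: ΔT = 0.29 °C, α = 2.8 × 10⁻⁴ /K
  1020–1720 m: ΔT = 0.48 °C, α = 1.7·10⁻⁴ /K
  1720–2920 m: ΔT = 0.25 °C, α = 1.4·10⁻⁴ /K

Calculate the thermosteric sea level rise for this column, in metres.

0.35 m of thermosteric rise

1.7 × 270 × 3.4×10⁻⁴ = 0.15606 m
180 × 3×10⁻⁴ × 0.96 = 0.05184 m
0.29 × 2.8×10⁻⁴ × 570 = 0.046284 m
1020–1720 m: 1.7×10⁻⁴ × 0.48 × 700 = 0.05712 m
Layer 5: 1.4×10⁻⁴ × 1200 × 0.25 = 0.04200 m
Δh = 0.15606 + 0.05184 + 0.046284 + 0.05712 + 0.04200 = 0.353304 m ≈ 0.35 m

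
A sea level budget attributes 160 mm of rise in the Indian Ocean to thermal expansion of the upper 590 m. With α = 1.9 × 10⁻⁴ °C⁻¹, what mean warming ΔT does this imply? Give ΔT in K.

1.4 K

ΔT = Δh/(αH) = 0.16 / (1.9×10⁻⁴ × 590) ≈ 1.427 K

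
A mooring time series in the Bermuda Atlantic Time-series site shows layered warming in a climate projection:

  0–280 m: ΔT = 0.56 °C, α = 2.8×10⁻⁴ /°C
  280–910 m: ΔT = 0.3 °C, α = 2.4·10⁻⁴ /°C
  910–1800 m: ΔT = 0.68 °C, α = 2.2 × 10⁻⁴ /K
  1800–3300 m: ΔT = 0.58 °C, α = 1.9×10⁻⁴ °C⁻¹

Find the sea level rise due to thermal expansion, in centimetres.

Δh ≈ 38.8 cm

0–280 m: 2.8×10⁻⁴ × 280 × 0.56 = 0.043904 m
280–910 m: 630 × 0.3 × 2.4×10⁻⁴ = 0.04536 m
2.2×10⁻⁴ × 0.68 × 890 = 0.133144 m
1500 × 1.9×10⁻⁴ × 0.58 = 0.16530 m
Δh = 0.043904 + 0.04536 + 0.133144 + 0.16530 = 0.387708 m ≈ 38.8 cm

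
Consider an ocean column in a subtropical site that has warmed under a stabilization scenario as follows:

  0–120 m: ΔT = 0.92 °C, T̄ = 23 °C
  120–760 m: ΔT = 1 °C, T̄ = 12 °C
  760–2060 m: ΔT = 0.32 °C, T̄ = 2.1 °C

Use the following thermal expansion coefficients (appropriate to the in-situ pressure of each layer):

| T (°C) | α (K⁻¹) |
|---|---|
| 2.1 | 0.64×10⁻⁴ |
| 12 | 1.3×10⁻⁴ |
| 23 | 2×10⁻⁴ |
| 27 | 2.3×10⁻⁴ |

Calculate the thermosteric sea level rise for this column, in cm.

Layer 1 at 23 °C → α = 2×10⁻⁴ K⁻¹
Layer 2 at 12 °C → α = 1.3×10⁻⁴ K⁻¹
Layer 3 at 2.1 °C → α = 0.64×10⁻⁴ K⁻¹
Layer 1: 120 × 0.92 × 2×10⁻⁴ = 0.02208 m
Layer 2: 640 × 1.3×10⁻⁴ × 1 = 0.08320 m
0.64×10⁻⁴ × 1300 × 0.32 = 0.026624 m
Δh = 0.02208 + 0.08320 + 0.026624 = 0.131904 m

Δh ≈ 13 cm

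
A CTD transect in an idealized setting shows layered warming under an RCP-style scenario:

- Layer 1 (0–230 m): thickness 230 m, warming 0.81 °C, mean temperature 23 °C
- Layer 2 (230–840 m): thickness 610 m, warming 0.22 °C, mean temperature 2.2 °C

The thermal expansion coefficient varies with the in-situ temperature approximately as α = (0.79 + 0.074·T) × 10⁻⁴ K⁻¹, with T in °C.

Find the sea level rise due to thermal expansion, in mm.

59.2 mm of thermosteric rise

Layer 1: α = (0.79 + 0.074×23)×10⁻⁴ = 2.492×10⁻⁴ K⁻¹
Layer 2: α = (0.79 + 0.074×2.2)×10⁻⁴ = 0.9528×10⁻⁴ K⁻¹
0–230 m: 0.81 × 230 × 2.492×10⁻⁴ = 0.04642596 m
230–840 m: 0.22 × 610 × 0.9528×10⁻⁴ = 0.012786576 m
Δh = 0.04642596 + 0.012786576 = 0.059212536 m ≈ 59.2 mm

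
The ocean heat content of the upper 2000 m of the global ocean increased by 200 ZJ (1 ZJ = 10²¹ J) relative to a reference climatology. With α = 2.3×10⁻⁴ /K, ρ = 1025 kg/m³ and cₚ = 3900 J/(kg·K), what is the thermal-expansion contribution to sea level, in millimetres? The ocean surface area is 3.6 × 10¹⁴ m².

Per unit area: Q = 200×10²¹ / (3.6×10¹⁴) ≈ 5.556×10⁸ J/m²
Δh = αQ/(ρcₚ) = 2.3×10⁻⁴ × 5.556×10⁸ / (1025 × 3900) ≈ 0.031967 m

32.0 mm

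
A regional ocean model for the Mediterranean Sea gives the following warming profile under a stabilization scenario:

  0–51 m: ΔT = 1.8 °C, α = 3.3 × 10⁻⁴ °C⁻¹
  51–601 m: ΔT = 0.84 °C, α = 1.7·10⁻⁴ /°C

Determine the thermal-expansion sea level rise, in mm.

3.3×10⁻⁴ × 1.8 × 51 = 0.030294 m
51–601 m: 1.7×10⁻⁴ × 0.84 × 550 = 0.07854 m
Δh = 0.030294 + 0.07854 = 0.108834 m ≈ 109 mm

Δh ≈ 109 mm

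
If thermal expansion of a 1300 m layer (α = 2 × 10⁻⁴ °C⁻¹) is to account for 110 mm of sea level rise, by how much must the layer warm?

ΔT = Δh/(αH) = 0.11 / (2×10⁻⁴ × 1300) ≈ 0.4231 °C

0.423 °C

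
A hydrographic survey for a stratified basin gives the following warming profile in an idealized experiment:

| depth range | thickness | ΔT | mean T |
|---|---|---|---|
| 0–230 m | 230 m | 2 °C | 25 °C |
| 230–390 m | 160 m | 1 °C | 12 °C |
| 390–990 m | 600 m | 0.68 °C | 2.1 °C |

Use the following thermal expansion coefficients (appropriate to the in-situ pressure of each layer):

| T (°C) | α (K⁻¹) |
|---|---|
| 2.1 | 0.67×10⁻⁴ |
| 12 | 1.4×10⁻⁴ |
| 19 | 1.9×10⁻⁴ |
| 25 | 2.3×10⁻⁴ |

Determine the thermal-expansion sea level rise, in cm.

Layer 1 at 25 °C → α = 2.3×10⁻⁴ K⁻¹
Layer 2 at 12 °C → α = 1.4×10⁻⁴ K⁻¹
Layer 3 at 2.1 °C → α = 0.67×10⁻⁴ K⁻¹
0–230 m: 2 × 2.3×10⁻⁴ × 230 = 0.10580 m
Layer 2: 1.4×10⁻⁴ × 1 × 160 = 0.02240 m
0.67×10⁻⁴ × 600 × 0.68 = 0.027336 m
Δh = 0.10580 + 0.02240 + 0.027336 = 0.155536 m

Δh = 16 cm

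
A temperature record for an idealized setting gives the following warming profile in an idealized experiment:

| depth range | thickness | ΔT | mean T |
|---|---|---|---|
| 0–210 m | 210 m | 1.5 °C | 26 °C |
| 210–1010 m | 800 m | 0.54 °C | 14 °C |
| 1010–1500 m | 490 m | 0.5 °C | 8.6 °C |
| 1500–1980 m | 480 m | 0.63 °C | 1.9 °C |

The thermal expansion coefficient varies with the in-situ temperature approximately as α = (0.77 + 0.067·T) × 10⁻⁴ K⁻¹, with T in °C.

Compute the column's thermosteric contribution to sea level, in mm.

Layer 1: α = (0.77 + 0.067×26)×10⁻⁴ = 2.512×10⁻⁴ K⁻¹
Layer 2: α = (0.77 + 0.067×14)×10⁻⁴ = 1.708×10⁻⁴ K⁻¹
Layer 3: α = (0.77 + 0.067×8.6)×10⁻⁴ = 1.3462×10⁻⁴ K⁻¹
Layer 4: α = (0.77 + 0.067×1.9)×10⁻⁴ = 0.8973×10⁻⁴ K⁻¹
0–210 m: 2.512×10⁻⁴ × 210 × 1.5 = 0.079128 m
Layer 2: 800 × 0.54 × 1.708×10⁻⁴ = 0.0737856 m
490 × 1.3462×10⁻⁴ × 0.5 = 0.0329819 m
480 × 0.63 × 0.8973×10⁻⁴ = 0.027134352 m
Δh = 0.079128 + 0.0737856 + 0.0329819 + 0.027134352 = 0.213029852 m ≈ 213 mm

Δh ≈ 213 mm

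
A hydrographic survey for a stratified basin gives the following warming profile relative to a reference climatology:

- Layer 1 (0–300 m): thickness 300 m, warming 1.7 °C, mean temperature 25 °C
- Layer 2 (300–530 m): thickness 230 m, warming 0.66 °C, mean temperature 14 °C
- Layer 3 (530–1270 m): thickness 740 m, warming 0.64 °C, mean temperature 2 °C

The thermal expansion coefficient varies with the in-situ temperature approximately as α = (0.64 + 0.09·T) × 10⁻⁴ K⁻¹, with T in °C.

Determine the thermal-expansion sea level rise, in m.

Δh ≈ 0.22 m

Layer 1: α = (0.64 + 0.09×25)×10⁻⁴ = 2.89×10⁻⁴ K⁻¹
Layer 2: α = (0.64 + 0.09×14)×10⁻⁴ = 1.9×10⁻⁴ K⁻¹
Layer 3: α = (0.64 + 0.09×2)×10⁻⁴ = 0.82×10⁻⁴ K⁻¹
0–300 m: 2.89×10⁻⁴ × 300 × 1.7 = 0.14739 m
230 × 1.9×10⁻⁴ × 0.66 = 0.028842 m
Layer 3: 0.64 × 0.82×10⁻⁴ × 740 = 0.0388352 m
Δh = 0.14739 + 0.028842 + 0.0388352 = 0.2150672 m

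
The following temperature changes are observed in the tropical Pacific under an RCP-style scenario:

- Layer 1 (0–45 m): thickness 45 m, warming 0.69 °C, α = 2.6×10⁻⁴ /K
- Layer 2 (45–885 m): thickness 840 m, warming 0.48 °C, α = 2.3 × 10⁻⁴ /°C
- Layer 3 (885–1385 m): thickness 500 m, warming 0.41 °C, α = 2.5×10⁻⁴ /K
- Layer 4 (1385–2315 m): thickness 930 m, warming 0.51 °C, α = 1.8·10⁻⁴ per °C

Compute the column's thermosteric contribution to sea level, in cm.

about 23.7 cm

45 × 2.6×10⁻⁴ × 0.69 = 0.008073 m
Layer 2: 840 × 2.3×10⁻⁴ × 0.48 = 0.092736 m
Layer 3: 500 × 0.41 × 2.5×10⁻⁴ = 0.05125 m
1385–2315 m: 1.8×10⁻⁴ × 930 × 0.51 = 0.085374 m
Δh = 0.008073 + 0.092736 + 0.05125 + 0.085374 = 0.237433 m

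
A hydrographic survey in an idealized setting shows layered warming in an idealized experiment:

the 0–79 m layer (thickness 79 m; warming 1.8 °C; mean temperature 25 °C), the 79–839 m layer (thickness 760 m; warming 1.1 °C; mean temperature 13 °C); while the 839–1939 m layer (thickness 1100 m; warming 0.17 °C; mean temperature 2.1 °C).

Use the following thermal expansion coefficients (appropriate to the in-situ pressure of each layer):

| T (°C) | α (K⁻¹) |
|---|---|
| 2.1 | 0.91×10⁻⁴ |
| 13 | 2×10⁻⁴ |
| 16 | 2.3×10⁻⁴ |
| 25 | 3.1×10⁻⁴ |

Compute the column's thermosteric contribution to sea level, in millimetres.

230 mm of thermosteric rise

Layer 1 at 25 °C → α = 3.1×10⁻⁴ K⁻¹
Layer 2 at 13 °C → α = 2×10⁻⁴ K⁻¹
Layer 3 at 2.1 °C → α = 0.91×10⁻⁴ K⁻¹
Layer 1: 3.1×10⁻⁴ × 79 × 1.8 = 0.044082 m
Layer 2: 760 × 1.1 × 2×10⁻⁴ = 0.16720 m
839–1939 m: 0.91×10⁻⁴ × 0.17 × 1100 = 0.017017 m
Δh = 0.044082 + 0.16720 + 0.017017 = 0.228299 m ≈ 230 mm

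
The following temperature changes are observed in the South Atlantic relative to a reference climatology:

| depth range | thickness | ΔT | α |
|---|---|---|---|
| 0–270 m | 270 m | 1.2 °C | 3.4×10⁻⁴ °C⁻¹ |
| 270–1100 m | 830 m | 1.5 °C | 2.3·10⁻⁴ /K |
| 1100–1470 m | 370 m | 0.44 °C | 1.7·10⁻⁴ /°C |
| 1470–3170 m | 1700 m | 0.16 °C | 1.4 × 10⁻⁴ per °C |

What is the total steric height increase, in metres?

about 0.46 m

Layer 1: 270 × 3.4×10⁻⁴ × 1.2 = 0.11016 m
830 × 2.3×10⁻⁴ × 1.5 = 0.28635 m
Layer 3: 370 × 1.7×10⁻⁴ × 0.44 = 0.027676 m
Layer 4: 1.4×10⁻⁴ × 1700 × 0.16 = 0.03808 m
Δh = 0.11016 + 0.28635 + 0.027676 + 0.03808 = 0.462266 m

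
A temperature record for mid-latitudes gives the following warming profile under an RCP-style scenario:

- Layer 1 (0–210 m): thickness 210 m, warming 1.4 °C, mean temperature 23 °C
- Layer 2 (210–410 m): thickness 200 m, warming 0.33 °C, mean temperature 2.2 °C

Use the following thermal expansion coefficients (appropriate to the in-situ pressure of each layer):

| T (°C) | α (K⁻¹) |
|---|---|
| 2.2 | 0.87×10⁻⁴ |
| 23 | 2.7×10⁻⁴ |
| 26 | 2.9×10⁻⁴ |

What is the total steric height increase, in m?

about 0.0851 m

Layer 1 at 23 °C → α = 2.7×10⁻⁴ K⁻¹
Layer 2 at 2.2 °C → α = 0.87×10⁻⁴ K⁻¹
2.7×10⁻⁴ × 1.4 × 210 = 0.07938 m
Layer 2: 0.33 × 200 × 0.87×10⁻⁴ = 0.005742 m
Δh = 0.07938 + 0.005742 = 0.085122 m ≈ 0.0851 m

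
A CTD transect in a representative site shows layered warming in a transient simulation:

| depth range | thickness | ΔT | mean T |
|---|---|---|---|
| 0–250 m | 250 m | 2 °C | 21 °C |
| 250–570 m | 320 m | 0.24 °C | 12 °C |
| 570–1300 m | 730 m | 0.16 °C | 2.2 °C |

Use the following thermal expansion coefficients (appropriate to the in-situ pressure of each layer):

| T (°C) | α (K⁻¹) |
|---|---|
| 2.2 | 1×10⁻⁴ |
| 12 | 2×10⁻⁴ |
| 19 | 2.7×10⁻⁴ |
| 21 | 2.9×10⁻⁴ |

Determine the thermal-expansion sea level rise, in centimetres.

Layer 1 at 21 °C → α = 2.9×10⁻⁴ K⁻¹
Layer 2 at 12 °C → α = 2×10⁻⁴ K⁻¹
Layer 3 at 2.2 °C → α = 1×10⁻⁴ K⁻¹
0–250 m: 2.9×10⁻⁴ × 250 × 2 = 0.14500 m
2×10⁻⁴ × 320 × 0.24 = 0.01536 m
0.16 × 1×10⁻⁴ × 730 = 0.01168 m
Δh = 0.14500 + 0.01536 + 0.01168 = 0.17204 m

17 cm of thermosteric rise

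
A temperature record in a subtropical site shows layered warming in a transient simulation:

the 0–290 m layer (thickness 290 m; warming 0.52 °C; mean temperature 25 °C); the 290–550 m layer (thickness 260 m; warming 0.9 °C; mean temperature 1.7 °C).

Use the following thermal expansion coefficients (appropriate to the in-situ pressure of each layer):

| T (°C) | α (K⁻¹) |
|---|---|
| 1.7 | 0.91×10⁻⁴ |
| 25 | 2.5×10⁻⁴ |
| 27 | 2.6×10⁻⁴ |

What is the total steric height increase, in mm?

Δh = 59.0 mm

Layer 1 at 25 °C → α = 2.5×10⁻⁴ K⁻¹
Layer 2 at 1.7 °C → α = 0.91×10⁻⁴ K⁻¹
Layer 1: 2.5×10⁻⁴ × 0.52 × 290 = 0.03770 m
260 × 0.91×10⁻⁴ × 0.9 = 0.021294 m
Δh = 0.03770 + 0.021294 = 0.058994 m ≈ 59.0 mm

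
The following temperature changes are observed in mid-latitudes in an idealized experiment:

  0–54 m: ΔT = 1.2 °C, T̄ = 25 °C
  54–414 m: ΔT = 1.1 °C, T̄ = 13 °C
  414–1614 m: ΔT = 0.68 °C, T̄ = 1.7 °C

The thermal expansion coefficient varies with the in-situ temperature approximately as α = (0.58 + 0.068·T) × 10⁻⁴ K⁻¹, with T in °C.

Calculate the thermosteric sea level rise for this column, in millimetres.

about 130 mm

Layer 1: α = (0.58 + 0.068×25)×10⁻⁴ = 2.28×10⁻⁴ K⁻¹
Layer 2: α = (0.58 + 0.068×13)×10⁻⁴ = 1.464×10⁻⁴ K⁻¹
Layer 3: α = (0.58 + 0.068×1.7)×10⁻⁴ = 0.6956×10⁻⁴ K⁻¹
1.2 × 54 × 2.28×10⁻⁴ = 0.0147744 m
Layer 2: 1.464×10⁻⁴ × 360 × 1.1 = 0.0579744 m
1200 × 0.68 × 0.6956×10⁻⁴ = 0.05676096 m
Δh = 0.0147744 + 0.0579744 + 0.05676096 = 0.12950976 m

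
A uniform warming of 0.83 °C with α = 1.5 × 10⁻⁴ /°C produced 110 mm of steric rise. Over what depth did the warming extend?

H = Δh/(αΔT) = 0.11 / (1.5×10⁻⁴ × 0.83) ≈ 883.5 m

880 m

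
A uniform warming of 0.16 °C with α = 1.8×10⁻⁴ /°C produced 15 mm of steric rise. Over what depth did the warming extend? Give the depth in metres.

H = Δh/(αΔT) = 0.015 / (1.8×10⁻⁴ × 0.16) ≈ 520.8 m

about 520 m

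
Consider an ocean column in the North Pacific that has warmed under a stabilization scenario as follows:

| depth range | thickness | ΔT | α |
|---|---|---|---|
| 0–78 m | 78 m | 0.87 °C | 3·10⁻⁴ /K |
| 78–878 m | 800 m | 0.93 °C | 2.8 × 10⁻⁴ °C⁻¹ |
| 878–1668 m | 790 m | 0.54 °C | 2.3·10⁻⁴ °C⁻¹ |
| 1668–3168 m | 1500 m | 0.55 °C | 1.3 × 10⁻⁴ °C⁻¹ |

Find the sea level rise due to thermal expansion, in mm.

Layer 1: 0.87 × 3×10⁻⁴ × 78 = 0.020358 m
78–878 m: 800 × 0.93 × 2.8×10⁻⁴ = 0.20832 m
878–1668 m: 2.3×10⁻⁴ × 0.54 × 790 = 0.098118 m
1668–3168 m: 1500 × 1.3×10⁻⁴ × 0.55 = 0.10725 m
Δh = 0.020358 + 0.20832 + 0.098118 + 0.10725 = 0.434046 m

434 mm of thermosteric rise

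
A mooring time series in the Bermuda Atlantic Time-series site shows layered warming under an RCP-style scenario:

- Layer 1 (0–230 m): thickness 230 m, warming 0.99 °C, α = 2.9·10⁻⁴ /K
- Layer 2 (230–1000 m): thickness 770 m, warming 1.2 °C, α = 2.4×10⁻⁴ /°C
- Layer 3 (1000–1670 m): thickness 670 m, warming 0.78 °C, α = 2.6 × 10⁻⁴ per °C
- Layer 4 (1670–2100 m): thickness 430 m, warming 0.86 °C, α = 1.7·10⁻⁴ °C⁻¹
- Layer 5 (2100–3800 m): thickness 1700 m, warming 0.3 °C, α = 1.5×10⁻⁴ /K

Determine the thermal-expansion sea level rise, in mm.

0–230 m: 0.99 × 2.9×10⁻⁴ × 230 = 0.066033 m
Layer 2: 2.4×10⁻⁴ × 1.2 × 770 = 0.22176 m
1000–1670 m: 670 × 2.6×10⁻⁴ × 0.78 = 0.135876 m
Layer 4: 430 × 0.86 × 1.7×10⁻⁴ = 0.062866 m
1.5×10⁻⁴ × 1700 × 0.3 = 0.07650 m
Δh = 0.066033 + 0.22176 + 0.135876 + 0.062866 + 0.07650 = 0.563035 m

563 mm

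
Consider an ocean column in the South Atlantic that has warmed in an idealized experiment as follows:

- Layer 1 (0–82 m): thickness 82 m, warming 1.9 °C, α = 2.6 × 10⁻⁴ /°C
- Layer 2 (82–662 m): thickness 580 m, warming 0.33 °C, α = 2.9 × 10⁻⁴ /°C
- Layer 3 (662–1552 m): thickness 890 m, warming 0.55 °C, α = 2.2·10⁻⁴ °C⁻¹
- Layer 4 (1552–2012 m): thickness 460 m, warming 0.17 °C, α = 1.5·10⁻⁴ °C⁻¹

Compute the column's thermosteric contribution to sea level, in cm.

Layer 1: 82 × 1.9 × 2.6×10⁻⁴ = 0.040508 m
Layer 2: 2.9×10⁻⁴ × 580 × 0.33 = 0.055506 m
0.55 × 890 × 2.2×10⁻⁴ = 0.10769 m
0.17 × 1.5×10⁻⁴ × 460 = 0.01173 m
Δh = 0.040508 + 0.055506 + 0.10769 + 0.01173 = 0.215434 m ≈ 22 cm

22 cm of thermosteric rise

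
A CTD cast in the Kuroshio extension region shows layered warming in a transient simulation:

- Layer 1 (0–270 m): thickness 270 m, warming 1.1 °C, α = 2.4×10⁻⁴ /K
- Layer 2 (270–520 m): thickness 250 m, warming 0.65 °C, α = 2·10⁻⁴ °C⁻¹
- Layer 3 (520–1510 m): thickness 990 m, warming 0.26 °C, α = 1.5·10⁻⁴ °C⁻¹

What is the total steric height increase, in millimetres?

about 140 mm

2.4×10⁻⁴ × 270 × 1.1 = 0.07128 m
Layer 2: 0.65 × 2×10⁻⁴ × 250 = 0.03250 m
1.5×10⁻⁴ × 0.26 × 990 = 0.03861 m
Δh = 0.07128 + 0.03250 + 0.03861 = 0.14239 m ≈ 140 mm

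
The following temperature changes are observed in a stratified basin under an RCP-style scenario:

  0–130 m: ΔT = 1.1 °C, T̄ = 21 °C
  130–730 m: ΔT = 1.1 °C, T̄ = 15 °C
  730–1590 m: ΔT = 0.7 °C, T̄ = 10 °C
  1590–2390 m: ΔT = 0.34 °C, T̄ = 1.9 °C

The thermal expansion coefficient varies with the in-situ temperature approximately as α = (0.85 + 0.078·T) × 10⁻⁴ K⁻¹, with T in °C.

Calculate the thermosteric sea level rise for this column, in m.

Layer 1: α = (0.85 + 0.078×21)×10⁻⁴ = 2.488×10⁻⁴ K⁻¹
Layer 2: α = (0.85 + 0.078×15)×10⁻⁴ = 2.02×10⁻⁴ K⁻¹
Layer 3: α = (0.85 + 0.078×10)×10⁻⁴ = 1.63×10⁻⁴ K⁻¹
Layer 4: α = (0.85 + 0.078×1.9)×10⁻⁴ = 0.9982×10⁻⁴ K⁻¹
0–130 m: 2.488×10⁻⁴ × 1.1 × 130 = 0.0355784 m
Layer 2: 2.02×10⁻⁴ × 1.1 × 600 = 0.13332 m
Layer 3: 0.7 × 1.63×10⁻⁴ × 860 = 0.098126 m
1590–2390 m: 800 × 0.9982×10⁻⁴ × 0.34 = 0.02715104 m
Δh = 0.0355784 + 0.13332 + 0.098126 + 0.02715104 = 0.29417544 m

0.294 m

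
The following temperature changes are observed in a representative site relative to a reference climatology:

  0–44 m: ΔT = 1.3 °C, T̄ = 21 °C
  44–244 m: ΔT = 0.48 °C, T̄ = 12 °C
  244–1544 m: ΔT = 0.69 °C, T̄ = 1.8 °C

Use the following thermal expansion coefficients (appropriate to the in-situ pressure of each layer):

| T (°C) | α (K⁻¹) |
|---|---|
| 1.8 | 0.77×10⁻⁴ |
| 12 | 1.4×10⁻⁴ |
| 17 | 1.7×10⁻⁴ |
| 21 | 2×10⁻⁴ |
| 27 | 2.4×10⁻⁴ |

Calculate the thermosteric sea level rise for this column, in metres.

Layer 1 at 21 °C → α = 2×10⁻⁴ K⁻¹
Layer 2 at 12 °C → α = 1.4×10⁻⁴ K⁻¹
Layer 3 at 1.8 °C → α = 0.77×10⁻⁴ K⁻¹
Layer 1: 1.3 × 44 × 2×10⁻⁴ = 0.01144 m
44–244 m: 200 × 0.48 × 1.4×10⁻⁴ = 0.01344 m
0.69 × 0.77×10⁻⁴ × 1300 = 0.069069 m
Δh = 0.01144 + 0.01344 + 0.069069 = 0.093949 m

about 0.094 m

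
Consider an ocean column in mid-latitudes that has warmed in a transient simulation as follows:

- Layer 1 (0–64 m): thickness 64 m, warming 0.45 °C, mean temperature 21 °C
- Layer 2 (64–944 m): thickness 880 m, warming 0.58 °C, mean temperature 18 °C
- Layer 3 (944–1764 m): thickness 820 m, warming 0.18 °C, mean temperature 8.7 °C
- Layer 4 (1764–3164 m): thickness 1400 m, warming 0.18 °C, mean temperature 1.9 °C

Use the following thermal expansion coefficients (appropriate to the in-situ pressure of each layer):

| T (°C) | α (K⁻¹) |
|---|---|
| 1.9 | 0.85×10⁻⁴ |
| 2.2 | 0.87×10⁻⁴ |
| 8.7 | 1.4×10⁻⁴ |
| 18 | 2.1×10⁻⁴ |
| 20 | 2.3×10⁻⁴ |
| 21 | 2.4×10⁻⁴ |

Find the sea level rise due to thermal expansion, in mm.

Layer 1 at 21 °C → α = 2.4×10⁻⁴ K⁻¹
Layer 2 at 18 °C → α = 2.1×10⁻⁴ K⁻¹
Layer 3 at 8.7 °C → α = 1.4×10⁻⁴ K⁻¹
Layer 4 at 1.9 °C → α = 0.85×10⁻⁴ K⁻¹
0–64 m: 2.4×10⁻⁴ × 0.45 × 64 = 0.006912 m
880 × 0.58 × 2.1×10⁻⁴ = 0.107184 m
944–1764 m: 1.4×10⁻⁴ × 820 × 0.18 = 0.020664 m
1764–3164 m: 0.85×10⁻⁴ × 0.18 × 1400 = 0.02142 m
Δh = 0.006912 + 0.107184 + 0.020664 + 0.02142 = 0.15618 m ≈ 156 mm

156 mm of thermosteric rise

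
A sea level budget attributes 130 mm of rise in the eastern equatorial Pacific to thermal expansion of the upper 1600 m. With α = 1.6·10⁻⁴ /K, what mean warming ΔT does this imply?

ΔT = Δh/(αH) = 0.13 / (1.6×10⁻⁴ × 1600) ≈ 0.5078 K

0.51 K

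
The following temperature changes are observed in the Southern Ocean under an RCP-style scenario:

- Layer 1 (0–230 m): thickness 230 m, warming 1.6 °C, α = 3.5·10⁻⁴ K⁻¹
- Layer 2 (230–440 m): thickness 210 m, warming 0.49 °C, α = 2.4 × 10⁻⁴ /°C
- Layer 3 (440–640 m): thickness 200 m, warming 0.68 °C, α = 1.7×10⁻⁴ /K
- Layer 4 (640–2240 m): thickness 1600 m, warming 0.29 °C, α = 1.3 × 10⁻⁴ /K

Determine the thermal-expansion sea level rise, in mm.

Layer 1: 3.5×10⁻⁴ × 1.6 × 230 = 0.12880 m
Layer 2: 0.49 × 2.4×10⁻⁴ × 210 = 0.024696 m
440–640 m: 1.7×10⁻⁴ × 0.68 × 200 = 0.02312 m
Layer 4: 0.29 × 1.3×10⁻⁴ × 1600 = 0.06032 m
Δh = 0.12880 + 0.024696 + 0.02312 + 0.06032 = 0.236936 m ≈ 240 mm

240 mm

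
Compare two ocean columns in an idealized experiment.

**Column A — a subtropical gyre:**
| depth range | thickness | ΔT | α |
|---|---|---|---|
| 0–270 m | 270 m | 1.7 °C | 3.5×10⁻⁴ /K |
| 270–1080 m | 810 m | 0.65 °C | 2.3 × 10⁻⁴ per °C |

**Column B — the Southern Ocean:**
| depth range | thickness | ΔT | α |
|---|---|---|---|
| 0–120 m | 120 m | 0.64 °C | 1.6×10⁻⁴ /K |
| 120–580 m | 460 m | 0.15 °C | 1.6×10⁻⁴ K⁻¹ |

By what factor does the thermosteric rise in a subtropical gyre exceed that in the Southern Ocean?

a factor of 12

A 3.5×10⁻⁴ × 1.7 × 270 = 0.16065 m
A 2.3×10⁻⁴ × 810 × 0.65 = 0.121095 m
A total: 0.281745 m
B 0–120 m: 1.6×10⁻⁴ × 120 × 0.64 = 0.012288 m
B Layer 2: 460 × 0.15 × 1.6×10⁻⁴ = 0.01104 m
B total: 0.023328 m
Ratio: 0.281745 / 0.023328 ≈ 12.08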